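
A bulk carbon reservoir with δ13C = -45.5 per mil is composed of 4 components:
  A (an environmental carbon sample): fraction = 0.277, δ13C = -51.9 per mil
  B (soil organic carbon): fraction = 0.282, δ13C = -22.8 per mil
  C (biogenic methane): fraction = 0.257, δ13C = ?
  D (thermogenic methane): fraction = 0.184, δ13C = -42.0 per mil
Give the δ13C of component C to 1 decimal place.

-66.0 per mil

Isotope mass balance: δ_bulk = Σ fᵢ·δᵢ.
-45.5 = 0.277×(-51.9) + 0.282×(-22.8) + 0.257×δ_C + 0.184×(-42.0)
0.257·δ_C = -45.5 − (-28.534) = -16.966
δ_C = -16.966 / 0.257 = -66.02 per mil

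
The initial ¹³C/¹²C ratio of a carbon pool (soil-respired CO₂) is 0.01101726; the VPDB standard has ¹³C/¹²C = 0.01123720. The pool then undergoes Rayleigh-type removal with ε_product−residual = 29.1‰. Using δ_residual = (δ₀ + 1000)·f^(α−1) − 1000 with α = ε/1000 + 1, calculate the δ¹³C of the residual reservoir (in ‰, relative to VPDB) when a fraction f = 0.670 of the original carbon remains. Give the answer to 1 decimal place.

δ₀ = (0.01101726/0.01123720 − 1)×1000 = (0.980428 − 1)×1000 = -19.572‰
α − 1 = ε/1000 = 0.0291
f^(α−1) = 0.670^(0.0291) = 0.988414
δ_res = (-19.572 + 1000) × 0.988414 − 1000 = 969.068 − 1000 = -30.93‰

-30.9‰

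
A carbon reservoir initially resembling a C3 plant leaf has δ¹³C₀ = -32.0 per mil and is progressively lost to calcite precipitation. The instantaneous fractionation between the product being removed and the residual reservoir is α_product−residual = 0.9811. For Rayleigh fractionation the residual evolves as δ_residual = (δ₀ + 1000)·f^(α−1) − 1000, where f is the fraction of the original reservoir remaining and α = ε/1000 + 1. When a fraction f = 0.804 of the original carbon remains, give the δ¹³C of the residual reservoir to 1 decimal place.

-28.0 per mil

Rayleigh residual: δ_res = (δ₀ + 1000)·f^(α−1) − 1000
α − 1 = -0.01890
f^(α−1) = 0.804^(-0.01890) = 1.004132
δ_res = (-32.0 + 1000) × 1.004132 − 1000 = 971.999 − 1000 = -28.00 per mil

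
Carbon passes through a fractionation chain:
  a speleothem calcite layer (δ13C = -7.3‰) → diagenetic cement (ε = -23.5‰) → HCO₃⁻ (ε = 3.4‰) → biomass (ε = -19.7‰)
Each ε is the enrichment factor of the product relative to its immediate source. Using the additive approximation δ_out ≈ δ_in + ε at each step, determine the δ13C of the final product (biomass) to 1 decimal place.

step 1: δ ≈ -7.3 + (-23.5) = -30.8‰
step 2: δ ≈ -30.8 + (3.4) = -27.4‰
step 3: δ ≈ -27.4 + (-19.7) = -47.1‰

-47.1‰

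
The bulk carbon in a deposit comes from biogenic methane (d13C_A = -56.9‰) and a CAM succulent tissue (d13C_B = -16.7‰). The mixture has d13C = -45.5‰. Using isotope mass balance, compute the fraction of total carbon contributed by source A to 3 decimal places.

δ_mix = f_A·δ_A + (1 − f_A)·δ_B  ⇒  f_A = (δ_mix − δ_B)/(δ_A − δ_B)
f_A = (-45.5 − (-16.7)) / (-56.9 − (-16.7))
f_A = -28.8 / -40.2 = 0.7164

0.716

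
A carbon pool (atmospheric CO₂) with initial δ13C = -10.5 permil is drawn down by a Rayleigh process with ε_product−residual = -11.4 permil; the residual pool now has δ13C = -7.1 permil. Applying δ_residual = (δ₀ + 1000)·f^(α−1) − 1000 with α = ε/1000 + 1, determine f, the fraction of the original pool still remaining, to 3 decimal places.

0.740

α − 1 = ε/1000 = -0.0114
(δ_res + 1000)/(δ₀ + 1000) = (-7.1 + 1000)/(-10.5 + 1000) = 992.9/989.5 = 1.003436
f = 1.003436^(1/-0.0114) = exp(ln(1.003436)/-0.0114) = exp(0.00343/-0.0114)
f = exp(-0.3009) = 0.7402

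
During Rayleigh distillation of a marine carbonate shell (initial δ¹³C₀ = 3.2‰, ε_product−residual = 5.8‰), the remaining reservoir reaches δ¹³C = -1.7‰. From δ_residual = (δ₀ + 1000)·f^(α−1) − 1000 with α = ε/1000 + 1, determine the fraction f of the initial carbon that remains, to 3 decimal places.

α − 1 = ε/1000 = 0.0058
(δ_res + 1000)/(δ₀ + 1000) = (-1.7 + 1000)/(3.2 + 1000) = 998.3/1003.2 = 0.995116
f = 0.995116^(1/0.0058) = exp(ln(0.995116)/0.0058) = exp(-0.00490/0.0058)
f = exp(-0.8442) = 0.4299

0.430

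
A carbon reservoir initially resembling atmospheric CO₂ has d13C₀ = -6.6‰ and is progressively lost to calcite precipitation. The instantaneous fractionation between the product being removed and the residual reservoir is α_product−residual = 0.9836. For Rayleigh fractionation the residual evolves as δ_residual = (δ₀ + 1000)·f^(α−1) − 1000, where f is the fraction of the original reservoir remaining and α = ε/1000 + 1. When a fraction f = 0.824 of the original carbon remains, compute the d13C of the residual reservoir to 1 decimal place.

-3.4‰

Rayleigh residual: δ_res = (δ₀ + 1000)·f^(α−1) − 1000
α − 1 = -0.01640
f^(α−1) = 0.824^(-0.01640) = 1.003180
δ_res = (-6.6 + 1000) × 1.003180 − 1000 = 996.559 − 1000 = -3.44‰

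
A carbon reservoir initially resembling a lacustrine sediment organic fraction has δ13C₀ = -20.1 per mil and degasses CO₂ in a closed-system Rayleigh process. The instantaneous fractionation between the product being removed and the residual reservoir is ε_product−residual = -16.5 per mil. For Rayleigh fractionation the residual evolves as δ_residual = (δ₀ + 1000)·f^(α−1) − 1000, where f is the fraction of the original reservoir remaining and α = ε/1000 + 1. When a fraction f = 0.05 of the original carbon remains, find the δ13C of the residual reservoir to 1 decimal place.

Rayleigh residual: δ_res = (δ₀ + 1000)·f^(α−1) − 1000
α = ε/1000 + 1 = 0.98350, so α − 1 = -0.01650
f^(α−1) = 0.05^(-0.01650) = 1.050672
δ_res = (-20.1 + 1000) × 1.050672 − 1000 = 1029.553 − 1000 = 29.55 per mil

29.6 per mil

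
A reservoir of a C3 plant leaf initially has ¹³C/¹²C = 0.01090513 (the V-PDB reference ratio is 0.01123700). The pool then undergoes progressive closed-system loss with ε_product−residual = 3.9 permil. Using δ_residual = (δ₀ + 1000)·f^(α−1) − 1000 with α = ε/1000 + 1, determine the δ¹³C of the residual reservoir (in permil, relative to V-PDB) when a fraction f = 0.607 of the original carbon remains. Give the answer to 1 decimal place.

-31.4 permil

δ₀ = (0.01090513/0.01123700 − 1)×1000 = (0.970466 − 1)×1000 = -29.534 permil
α − 1 = ε/1000 = 0.0039
f^(α−1) = 0.607^(0.0039) = 0.998055
δ_res = (-29.534 + 1000) × 0.998055 − 1000 = 968.579 − 1000 = -31.42 permil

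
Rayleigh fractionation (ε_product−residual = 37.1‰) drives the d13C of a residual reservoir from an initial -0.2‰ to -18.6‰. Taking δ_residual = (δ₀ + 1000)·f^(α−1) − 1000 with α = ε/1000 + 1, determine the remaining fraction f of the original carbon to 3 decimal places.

α − 1 = ε/1000 = 0.0371
(δ_res + 1000)/(δ₀ + 1000) = (-18.6 + 1000)/(-0.2 + 1000) = 981.4/999.8 = 0.981596
f = 0.981596^(1/0.0371) = exp(ln(0.981596)/0.0371) = exp(-0.01858/0.0371)
f = exp(-0.5007) = 0.6061

0.606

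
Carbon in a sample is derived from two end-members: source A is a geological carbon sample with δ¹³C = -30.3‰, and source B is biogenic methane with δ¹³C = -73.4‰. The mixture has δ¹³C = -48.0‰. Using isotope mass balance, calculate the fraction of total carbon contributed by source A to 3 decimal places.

0.589

δ_mix = f_A·δ_A + (1 − f_A)·δ_B  ⇒  f_A = (δ_mix − δ_B)/(δ_A − δ_B)
f_A = (-48.0 − (-73.4)) / (-30.3 − (-73.4))
f_A = 25.4 / 43.1 = 0.5893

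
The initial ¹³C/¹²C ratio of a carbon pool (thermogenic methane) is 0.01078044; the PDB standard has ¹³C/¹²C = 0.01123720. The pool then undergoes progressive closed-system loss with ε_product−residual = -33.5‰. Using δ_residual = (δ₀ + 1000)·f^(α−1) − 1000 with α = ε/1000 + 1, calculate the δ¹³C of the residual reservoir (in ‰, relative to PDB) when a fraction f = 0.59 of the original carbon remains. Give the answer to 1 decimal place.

-23.5‰

δ₀ = (0.01078044/0.01123720 − 1)×1000 = (0.959353 − 1)×1000 = -40.647‰
α − 1 = ε/1000 = -0.0335
f^(α−1) = 0.59^(-0.0335) = 1.017833
δ_res = (-40.647 + 1000) × 1.017833 − 1000 = 976.461 − 1000 = -23.54‰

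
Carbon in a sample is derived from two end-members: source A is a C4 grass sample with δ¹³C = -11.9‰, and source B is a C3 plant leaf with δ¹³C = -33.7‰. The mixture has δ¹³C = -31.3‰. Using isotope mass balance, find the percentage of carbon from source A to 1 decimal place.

δ_mix = f_A·δ_A + (1 − f_A)·δ_B  ⇒  f_A = (δ_mix − δ_B)/(δ_A − δ_B)
f_A = (-31.3 − (-33.7)) / (-11.9 − (-33.7))
f_A = 2.4 / 21.8 = 0.1101

11.0%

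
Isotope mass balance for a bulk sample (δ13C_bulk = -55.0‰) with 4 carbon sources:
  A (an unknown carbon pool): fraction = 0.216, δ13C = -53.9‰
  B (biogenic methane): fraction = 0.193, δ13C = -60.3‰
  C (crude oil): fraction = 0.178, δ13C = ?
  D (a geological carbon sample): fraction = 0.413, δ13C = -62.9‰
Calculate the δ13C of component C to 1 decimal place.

-32.3‰

Isotope mass balance: δ_bulk = Σ fᵢ·δᵢ.
-55.0 = 0.216×(-53.9) + 0.193×(-60.3) + 0.178×δ_C + 0.413×(-62.9)
0.178·δ_C = -55.0 − (-49.258) = -5.742
δ_C = -5.742 / 0.178 = -32.26‰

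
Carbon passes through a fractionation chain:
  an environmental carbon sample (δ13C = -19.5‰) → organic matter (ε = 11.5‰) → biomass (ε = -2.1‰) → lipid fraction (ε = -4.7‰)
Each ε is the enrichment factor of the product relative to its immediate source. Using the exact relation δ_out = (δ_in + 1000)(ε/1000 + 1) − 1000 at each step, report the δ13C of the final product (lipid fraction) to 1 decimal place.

-15.0‰

step 1: δ = (-19.50 + 1000)·(11.5/1000 + 1) − 1000 = -8.22‰
step 2: δ = (-8.22 + 1000)·(-2.1/1000 + 1) − 1000 = -10.31‰
step 3: δ = (-10.31 + 1000)·(-4.7/1000 + 1) − 1000 = -14.96‰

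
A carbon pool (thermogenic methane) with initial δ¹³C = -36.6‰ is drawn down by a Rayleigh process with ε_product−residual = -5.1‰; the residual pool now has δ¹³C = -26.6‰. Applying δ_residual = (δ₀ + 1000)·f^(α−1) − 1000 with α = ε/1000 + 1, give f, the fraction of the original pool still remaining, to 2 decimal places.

α − 1 = ε/1000 = -0.0051
(δ_res + 1000)/(δ₀ + 1000) = (-26.6 + 1000)/(-36.6 + 1000) = 973.4/963.4 = 1.010380
f = 1.010380^(1/-0.0051) = exp(ln(1.010380)/-0.0051) = exp(0.01033/-0.0051)
f = exp(-2.0248) = 0.1320

0.13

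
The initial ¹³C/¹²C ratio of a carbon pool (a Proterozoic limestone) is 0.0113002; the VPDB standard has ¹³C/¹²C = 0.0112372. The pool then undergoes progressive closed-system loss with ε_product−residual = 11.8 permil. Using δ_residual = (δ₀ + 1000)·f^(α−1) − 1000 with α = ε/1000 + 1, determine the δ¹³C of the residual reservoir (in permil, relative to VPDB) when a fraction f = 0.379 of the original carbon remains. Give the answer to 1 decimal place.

-5.8 permil

δ₀ = (0.0113002/0.0112372 − 1)×1000 = (1.005606 − 1)×1000 = 5.606 permil
α − 1 = ε/1000 = 0.0118
f^(α−1) = 0.379^(0.0118) = 0.988617
δ_res = (5.606 + 1000) × 0.988617 − 1000 = 994.159 − 1000 = -5.84 permil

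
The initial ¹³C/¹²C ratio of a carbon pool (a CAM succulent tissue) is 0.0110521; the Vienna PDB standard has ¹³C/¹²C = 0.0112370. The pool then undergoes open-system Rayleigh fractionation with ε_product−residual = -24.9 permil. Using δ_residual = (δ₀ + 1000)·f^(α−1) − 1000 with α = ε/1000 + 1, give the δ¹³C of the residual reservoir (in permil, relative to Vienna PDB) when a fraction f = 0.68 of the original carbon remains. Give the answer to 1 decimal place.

δ₀ = (0.0110521/0.0112370 − 1)×1000 = (0.983545 − 1)×1000 = -16.455 permil
α − 1 = ε/1000 = -0.0249
f^(α−1) = 0.68^(-0.0249) = 1.009649
δ_res = (-16.455 + 1000) × 1.009649 − 1000 = 993.036 − 1000 = -6.96 permil

-7.0 permil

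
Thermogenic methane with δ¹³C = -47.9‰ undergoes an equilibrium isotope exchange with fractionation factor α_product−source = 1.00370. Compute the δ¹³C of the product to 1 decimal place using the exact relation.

-44.4‰

δ_product = (δ_source + 1000)·α − 1000
δ_product = (-47.9 + 1000) × 1.00370 − 1000
δ_product = 955.623 − 1000 = -44.38‰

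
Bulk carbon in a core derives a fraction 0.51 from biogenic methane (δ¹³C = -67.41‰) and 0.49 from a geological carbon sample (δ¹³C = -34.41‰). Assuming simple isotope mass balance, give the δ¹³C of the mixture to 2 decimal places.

-51.24‰

δ_mix = f_A·δ_A + f_B·δ_B
δ_mix = 0.51 × (-67.41) + 0.49 × (-34.41)
δ_mix = -34.379 + -16.861 = -51.240‰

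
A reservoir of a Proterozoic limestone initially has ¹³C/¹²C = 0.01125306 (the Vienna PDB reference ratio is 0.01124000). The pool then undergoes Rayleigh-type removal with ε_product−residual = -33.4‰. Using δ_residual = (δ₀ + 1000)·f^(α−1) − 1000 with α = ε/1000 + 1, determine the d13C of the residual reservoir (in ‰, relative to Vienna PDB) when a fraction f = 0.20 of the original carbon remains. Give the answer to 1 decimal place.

56.5‰

δ₀ = (0.01125306/0.01124000 − 1)×1000 = (1.001162 − 1)×1000 = 1.162‰
α − 1 = ε/1000 = -0.0334
f^(α−1) = 0.20^(-0.0334) = 1.055226
δ_res = (1.162 + 1000) × 1.055226 − 1000 = 1056.452 − 1000 = 56.45‰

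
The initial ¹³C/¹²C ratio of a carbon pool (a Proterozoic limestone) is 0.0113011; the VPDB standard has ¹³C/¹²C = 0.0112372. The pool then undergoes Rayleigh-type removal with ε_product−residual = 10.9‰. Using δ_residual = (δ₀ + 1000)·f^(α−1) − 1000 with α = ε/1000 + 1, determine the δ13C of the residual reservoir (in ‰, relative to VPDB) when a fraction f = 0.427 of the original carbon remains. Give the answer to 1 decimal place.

-3.6‰

δ₀ = (0.0113011/0.0112372 − 1)×1000 = (1.005686 − 1)×1000 = 5.686‰
α − 1 = ε/1000 = 0.0109
f^(α−1) = 0.427^(0.0109) = 0.990767
δ_res = (5.686 + 1000) × 0.990767 − 1000 = 996.401 − 1000 = -3.60‰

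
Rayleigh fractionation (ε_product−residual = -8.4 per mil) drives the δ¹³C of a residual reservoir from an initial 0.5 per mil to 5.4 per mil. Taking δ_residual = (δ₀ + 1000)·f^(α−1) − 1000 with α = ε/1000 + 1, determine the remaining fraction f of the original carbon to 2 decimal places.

α − 1 = ε/1000 = -0.0084
(δ_res + 1000)/(δ₀ + 1000) = (5.4 + 1000)/(0.5 + 1000) = 1005.4/1000.5 = 1.004898
f = 1.004898^(1/-0.0084) = exp(ln(1.004898)/-0.0084) = exp(0.00489/-0.0084)
f = exp(-0.5816) = 0.5590

0.56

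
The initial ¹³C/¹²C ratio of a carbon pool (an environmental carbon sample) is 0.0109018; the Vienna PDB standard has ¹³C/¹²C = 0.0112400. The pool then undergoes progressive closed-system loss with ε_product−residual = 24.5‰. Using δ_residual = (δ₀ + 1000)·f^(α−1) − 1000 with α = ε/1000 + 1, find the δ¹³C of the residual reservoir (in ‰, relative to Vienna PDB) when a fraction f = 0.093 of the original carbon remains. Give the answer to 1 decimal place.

δ₀ = (0.0109018/0.0112400 − 1)×1000 = (0.969911 − 1)×1000 = -30.089‰
α − 1 = ε/1000 = 0.0245
f^(α−1) = 0.093^(0.0245) = 0.943469
δ_res = (-30.089 + 1000) × 0.943469 − 1000 = 915.081 − 1000 = -84.92‰

-84.9‰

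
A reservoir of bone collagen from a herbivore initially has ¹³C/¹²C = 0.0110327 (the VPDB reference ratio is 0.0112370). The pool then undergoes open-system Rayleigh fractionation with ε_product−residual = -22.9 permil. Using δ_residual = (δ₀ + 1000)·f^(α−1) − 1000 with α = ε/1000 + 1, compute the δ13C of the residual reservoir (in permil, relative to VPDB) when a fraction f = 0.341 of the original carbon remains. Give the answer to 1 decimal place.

6.3 permil

δ₀ = (0.0110327/0.0112370 − 1)×1000 = (0.981819 − 1)×1000 = -18.181 permil
α − 1 = ε/1000 = -0.0229
f^(α−1) = 0.341^(-0.0229) = 1.024943
δ_res = (-18.181 + 1000) × 1.024943 − 1000 = 1006.309 − 1000 = 6.31 permil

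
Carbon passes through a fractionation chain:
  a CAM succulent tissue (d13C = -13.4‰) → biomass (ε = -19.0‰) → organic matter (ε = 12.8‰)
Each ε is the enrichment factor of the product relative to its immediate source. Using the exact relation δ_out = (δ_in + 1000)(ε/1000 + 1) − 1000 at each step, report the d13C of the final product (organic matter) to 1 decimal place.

-19.8‰

step 1: δ = (-13.40 + 1000)·(-19.0/1000 + 1) − 1000 = -32.15‰
step 2: δ = (-32.15 + 1000)·(12.8/1000 + 1) − 1000 = -19.76‰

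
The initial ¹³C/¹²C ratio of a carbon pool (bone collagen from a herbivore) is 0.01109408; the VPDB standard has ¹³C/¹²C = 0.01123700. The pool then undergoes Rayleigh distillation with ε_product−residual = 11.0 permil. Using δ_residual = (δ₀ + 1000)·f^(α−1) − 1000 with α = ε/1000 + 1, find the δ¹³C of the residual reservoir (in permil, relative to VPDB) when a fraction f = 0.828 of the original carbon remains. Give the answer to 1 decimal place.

δ₀ = (0.01109408/0.01123700 − 1)×1000 = (0.987281 − 1)×1000 = -12.719 permil
α − 1 = ε/1000 = 0.0110
f^(α−1) = 0.828^(0.0110) = 0.997926
δ_res = (-12.719 + 1000) × 0.997926 − 1000 = 985.234 − 1000 = -14.77 permil

-14.8 permil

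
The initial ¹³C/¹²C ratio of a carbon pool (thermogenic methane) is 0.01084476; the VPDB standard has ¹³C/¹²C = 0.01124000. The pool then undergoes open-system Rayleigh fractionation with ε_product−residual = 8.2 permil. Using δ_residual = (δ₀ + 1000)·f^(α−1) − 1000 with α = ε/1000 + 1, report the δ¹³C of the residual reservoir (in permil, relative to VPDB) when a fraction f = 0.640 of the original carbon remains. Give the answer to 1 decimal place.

-38.7 permil

δ₀ = (0.01084476/0.01124000 − 1)×1000 = (0.964836 − 1)×1000 = -35.164 permil
α − 1 = ε/1000 = 0.0082
f^(α−1) = 0.640^(0.0082) = 0.996347
δ_res = (-35.164 + 1000) × 0.996347 − 1000 = 961.312 − 1000 = -38.69 permil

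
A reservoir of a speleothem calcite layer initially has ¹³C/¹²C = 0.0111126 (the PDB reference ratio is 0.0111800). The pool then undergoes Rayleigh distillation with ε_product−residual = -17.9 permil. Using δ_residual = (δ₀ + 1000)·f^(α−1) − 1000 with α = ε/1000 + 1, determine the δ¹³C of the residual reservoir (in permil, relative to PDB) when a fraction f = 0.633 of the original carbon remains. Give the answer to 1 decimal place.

δ₀ = (0.0111126/0.0111800 − 1)×1000 = (0.993971 − 1)×1000 = -6.029 permil
α − 1 = ε/1000 = -0.0179
f^(α−1) = 0.633^(-0.0179) = 1.008219
δ_res = (-6.029 + 1000) × 1.008219 − 1000 = 1002.141 − 1000 = 2.14 permil

2.1 permil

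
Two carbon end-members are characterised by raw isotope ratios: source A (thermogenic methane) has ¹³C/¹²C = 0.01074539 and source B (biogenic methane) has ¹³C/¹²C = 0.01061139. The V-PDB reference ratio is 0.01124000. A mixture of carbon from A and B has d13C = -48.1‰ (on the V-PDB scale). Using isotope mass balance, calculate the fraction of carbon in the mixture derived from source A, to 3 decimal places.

δ_A = (0.01074539/0.01124000 − 1)×1000 = (0.955996 − 1)×1000 = -44.004‰
δ_B = (0.01061139/0.01124000 − 1)×1000 = (0.944074 − 1)×1000 = -55.926‰
f_A = (δ_mix − δ_B)/(δ_A − δ_B) = (-48.1 − (-55.926))/(-44.004 − (-55.926))
f_A = 7.826 / 11.922 = 0.6565

0.656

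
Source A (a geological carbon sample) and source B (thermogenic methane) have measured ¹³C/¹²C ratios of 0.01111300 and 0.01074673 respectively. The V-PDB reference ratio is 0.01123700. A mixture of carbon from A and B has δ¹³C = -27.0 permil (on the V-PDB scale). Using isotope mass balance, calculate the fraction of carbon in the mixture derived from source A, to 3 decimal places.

0.510

δ_A = (0.01111300/0.01123700 − 1)×1000 = (0.988965 − 1)×1000 = -11.035 permil
δ_B = (0.01074673/0.01123700 − 1)×1000 = (0.956370 − 1)×1000 = -43.630 permil
f_A = (δ_mix − δ_B)/(δ_A − δ_B) = (-27.0 − (-43.630))/(-11.035 − (-43.630))
f_A = 16.630 / 32.595 = 0.5102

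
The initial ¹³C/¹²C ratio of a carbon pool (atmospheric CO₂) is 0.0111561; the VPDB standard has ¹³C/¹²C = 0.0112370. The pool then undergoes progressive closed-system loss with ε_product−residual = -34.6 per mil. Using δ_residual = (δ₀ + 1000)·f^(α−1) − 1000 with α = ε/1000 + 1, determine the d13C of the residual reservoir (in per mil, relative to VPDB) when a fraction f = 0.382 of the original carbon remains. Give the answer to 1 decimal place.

δ₀ = (0.0111561/0.0112370 − 1)×1000 = (0.992801 − 1)×1000 = -7.199 per mil
α − 1 = ε/1000 = -0.0346
f^(α−1) = 0.382^(-0.0346) = 1.033857
δ_res = (-7.199 + 1000) × 1.033857 − 1000 = 1026.414 − 1000 = 26.41 per mil

26.4 per mil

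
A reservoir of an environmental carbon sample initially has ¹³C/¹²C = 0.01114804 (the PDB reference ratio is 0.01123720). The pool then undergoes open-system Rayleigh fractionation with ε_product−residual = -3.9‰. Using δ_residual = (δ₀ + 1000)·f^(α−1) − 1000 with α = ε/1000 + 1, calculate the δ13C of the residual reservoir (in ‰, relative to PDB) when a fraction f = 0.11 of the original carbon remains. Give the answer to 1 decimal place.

δ₀ = (0.01114804/0.01123720 − 1)×1000 = (0.992066 − 1)×1000 = -7.934‰
α − 1 = ε/1000 = -0.0039
f^(α−1) = 0.11^(-0.0039) = 1.008646
δ_res = (-7.934 + 1000) × 1.008646 − 1000 = 1000.643 − 1000 = 0.64‰

0.6‰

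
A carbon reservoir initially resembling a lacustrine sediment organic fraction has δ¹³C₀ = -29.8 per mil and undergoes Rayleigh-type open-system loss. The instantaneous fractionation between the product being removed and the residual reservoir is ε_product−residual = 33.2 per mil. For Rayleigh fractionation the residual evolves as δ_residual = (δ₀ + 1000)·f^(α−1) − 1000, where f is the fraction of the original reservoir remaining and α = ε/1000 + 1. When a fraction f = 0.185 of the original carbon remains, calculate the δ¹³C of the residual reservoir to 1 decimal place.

Rayleigh residual: δ_res = (δ₀ + 1000)·f^(α−1) − 1000
α = ε/1000 + 1 = 1.03320, so α − 1 = 0.03320
f^(α−1) = 0.185^(0.03320) = 0.945519
δ_res = (-29.8 + 1000) × 0.945519 − 1000 = 917.342 − 1000 = -82.66 per mil

-82.7 per mil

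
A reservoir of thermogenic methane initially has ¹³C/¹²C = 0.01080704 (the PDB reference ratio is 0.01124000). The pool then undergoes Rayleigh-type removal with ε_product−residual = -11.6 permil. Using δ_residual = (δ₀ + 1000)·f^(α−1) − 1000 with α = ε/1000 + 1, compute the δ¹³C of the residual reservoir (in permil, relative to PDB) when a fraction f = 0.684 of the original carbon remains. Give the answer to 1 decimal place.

δ₀ = (0.01080704/0.01124000 − 1)×1000 = (0.961480 − 1)×1000 = -38.520 permil
α − 1 = ε/1000 = -0.0116
f^(α−1) = 0.684^(-0.0116) = 1.004415
δ_res = (-38.520 + 1000) × 1.004415 − 1000 = 965.726 − 1000 = -34.27 permil

-34.3 permil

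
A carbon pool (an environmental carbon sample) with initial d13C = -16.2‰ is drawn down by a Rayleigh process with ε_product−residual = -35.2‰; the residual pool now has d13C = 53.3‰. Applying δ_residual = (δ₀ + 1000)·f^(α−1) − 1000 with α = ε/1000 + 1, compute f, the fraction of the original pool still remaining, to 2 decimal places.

α − 1 = ε/1000 = -0.0352
(δ_res + 1000)/(δ₀ + 1000) = (53.3 + 1000)/(-16.2 + 1000) = 1053.3/983.8 = 1.070644
f = 1.070644^(1/-0.0352) = exp(ln(1.070644)/-0.0352) = exp(0.06826/-0.0352)
f = exp(-1.9392) = 0.1438

0.14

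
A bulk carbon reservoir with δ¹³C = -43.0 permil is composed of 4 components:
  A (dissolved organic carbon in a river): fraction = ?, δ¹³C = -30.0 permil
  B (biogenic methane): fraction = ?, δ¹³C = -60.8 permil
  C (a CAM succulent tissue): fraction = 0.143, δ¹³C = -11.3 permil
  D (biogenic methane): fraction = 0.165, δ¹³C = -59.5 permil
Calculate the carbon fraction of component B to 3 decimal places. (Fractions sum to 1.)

Let f_B and f_A be the unknown fractions; fractions sum to 1 so f_B + f_A = 0.692.
Mass balance: Σ fᵢ·δᵢ = δ_bulk ⇒ f_B·(-60.8) + f_A·(-30.0) = -43.0 − (-11.433) = -31.567
Substitute f_A = 0.692 − f_B:
f_B·(-60.8 − -30.0) = -31.567 − 0.692×(-30.0) = -10.807
f_B = -10.807 / -30.8 = 0.3509

0.351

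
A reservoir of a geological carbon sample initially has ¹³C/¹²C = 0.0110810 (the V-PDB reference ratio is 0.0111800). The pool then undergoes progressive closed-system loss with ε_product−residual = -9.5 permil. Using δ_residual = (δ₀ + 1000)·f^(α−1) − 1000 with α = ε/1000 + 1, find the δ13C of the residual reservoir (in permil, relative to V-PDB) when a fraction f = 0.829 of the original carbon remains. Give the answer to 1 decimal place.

δ₀ = (0.0110810/0.0111800 − 1)×1000 = (0.991145 − 1)×1000 = -8.855 permil
α − 1 = ε/1000 = -0.0095
f^(α−1) = 0.829^(-0.0095) = 1.001783
δ_res = (-8.855 + 1000) × 1.001783 − 1000 = 992.912 − 1000 = -7.09 permil

-7.1 permil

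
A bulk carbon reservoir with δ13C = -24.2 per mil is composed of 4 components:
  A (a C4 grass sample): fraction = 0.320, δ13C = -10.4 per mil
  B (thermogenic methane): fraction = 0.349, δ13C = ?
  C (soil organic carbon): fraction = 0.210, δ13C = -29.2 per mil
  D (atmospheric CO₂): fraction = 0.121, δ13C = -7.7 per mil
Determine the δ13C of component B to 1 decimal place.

Isotope mass balance: δ_bulk = Σ fᵢ·δᵢ.
-24.2 = 0.320×(-10.4) + 0.349×δ_B + 0.210×(-29.2) + 0.121×(-7.7)
0.349·δ_B = -24.2 − (-10.392) = -13.808
δ_B = -13.808 / 0.349 = -39.57 per mil

-39.6 per mil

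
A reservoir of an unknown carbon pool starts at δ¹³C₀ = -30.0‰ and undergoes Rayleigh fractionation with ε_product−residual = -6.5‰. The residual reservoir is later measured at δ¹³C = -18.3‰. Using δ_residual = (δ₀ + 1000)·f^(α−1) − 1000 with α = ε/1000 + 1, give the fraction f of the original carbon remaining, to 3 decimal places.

0.158

α − 1 = ε/1000 = -0.0065
(δ_res + 1000)/(δ₀ + 1000) = (-18.3 + 1000)/(-30.0 + 1000) = 981.7/970.0 = 1.012062
f = 1.012062^(1/-0.0065) = exp(ln(1.012062)/-0.0065) = exp(0.01199/-0.0065)
f = exp(-1.8446) = 0.1581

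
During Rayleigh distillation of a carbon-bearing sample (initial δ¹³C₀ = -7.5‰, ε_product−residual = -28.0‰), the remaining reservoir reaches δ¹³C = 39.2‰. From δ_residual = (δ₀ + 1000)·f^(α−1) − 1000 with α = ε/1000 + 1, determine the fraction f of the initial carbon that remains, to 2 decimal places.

α − 1 = ε/1000 = -0.0280
(δ_res + 1000)/(δ₀ + 1000) = (39.2 + 1000)/(-7.5 + 1000) = 1039.2/992.5 = 1.047053
f = 1.047053^(1/-0.0280) = exp(ln(1.047053)/-0.0280) = exp(0.04598/-0.0280)
f = exp(-1.6421) = 0.1936

0.19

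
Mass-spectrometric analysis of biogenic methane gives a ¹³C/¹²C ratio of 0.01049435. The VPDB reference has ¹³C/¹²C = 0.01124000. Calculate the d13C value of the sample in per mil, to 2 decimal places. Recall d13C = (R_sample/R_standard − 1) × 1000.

d13C = (R_sample / R_standard − 1) × 1000
R_sample / R_standard = 0.01049435 / 0.01124000 = 0.933661
d13C = (0.933661 − 1) × 1000 = -66.339 per mil

-66.34 per mil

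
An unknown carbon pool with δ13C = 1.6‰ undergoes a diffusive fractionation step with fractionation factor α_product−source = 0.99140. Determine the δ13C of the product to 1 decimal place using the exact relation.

-7.0‰

δ_product = (δ_source + 1000)·α − 1000
δ_product = (1.6 + 1000) × 0.99140 − 1000
δ_product = 992.986 − 1000 = -7.01‰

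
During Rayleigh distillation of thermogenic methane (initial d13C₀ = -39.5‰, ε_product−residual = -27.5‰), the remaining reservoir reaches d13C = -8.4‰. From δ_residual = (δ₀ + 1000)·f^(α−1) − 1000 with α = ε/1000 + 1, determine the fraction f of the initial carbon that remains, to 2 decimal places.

α − 1 = ε/1000 = -0.0275
(δ_res + 1000)/(δ₀ + 1000) = (-8.4 + 1000)/(-39.5 + 1000) = 991.6/960.5 = 1.032379
f = 1.032379^(1/-0.0275) = exp(ln(1.032379)/-0.0275) = exp(0.03187/-0.0275)
f = exp(-1.1588) = 0.3139

0.31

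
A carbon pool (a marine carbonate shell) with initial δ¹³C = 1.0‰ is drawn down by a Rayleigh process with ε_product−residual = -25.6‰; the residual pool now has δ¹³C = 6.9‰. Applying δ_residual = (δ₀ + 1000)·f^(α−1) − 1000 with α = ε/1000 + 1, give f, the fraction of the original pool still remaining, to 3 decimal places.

α − 1 = ε/1000 = -0.0256
(δ_res + 1000)/(δ₀ + 1000) = (6.9 + 1000)/(1.0 + 1000) = 1006.9/1001.0 = 1.005894
f = 1.005894^(1/-0.0256) = exp(ln(1.005894)/-0.0256) = exp(0.00588/-0.0256)
f = exp(-0.2296) = 0.7949

0.795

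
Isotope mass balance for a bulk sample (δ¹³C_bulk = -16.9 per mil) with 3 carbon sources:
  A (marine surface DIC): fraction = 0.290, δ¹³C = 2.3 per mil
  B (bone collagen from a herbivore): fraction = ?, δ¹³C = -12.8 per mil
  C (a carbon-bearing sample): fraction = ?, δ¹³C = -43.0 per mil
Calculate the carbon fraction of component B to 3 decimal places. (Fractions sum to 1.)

Let f_B and f_C be the unknown fractions; fractions sum to 1 so f_B + f_C = 0.710.
Mass balance: Σ fᵢ·δᵢ = δ_bulk ⇒ f_B·(-12.8) + f_C·(-43.0) = -16.9 − (0.667) = -17.567
Substitute f_C = 0.710 − f_B:
f_B·(-12.8 − -43.0) = -17.567 − 0.710×(-43.0) = 12.963
f_B = 12.963 / 30.2 = 0.4292

0.429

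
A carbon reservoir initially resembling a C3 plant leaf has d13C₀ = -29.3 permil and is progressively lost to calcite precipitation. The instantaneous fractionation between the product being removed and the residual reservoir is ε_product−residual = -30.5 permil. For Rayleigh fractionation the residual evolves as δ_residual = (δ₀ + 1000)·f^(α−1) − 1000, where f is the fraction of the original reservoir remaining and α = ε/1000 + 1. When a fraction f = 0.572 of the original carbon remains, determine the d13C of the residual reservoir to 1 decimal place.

-12.6 permil

Rayleigh residual: δ_res = (δ₀ + 1000)·f^(α−1) − 1000
α = ε/1000 + 1 = 0.96950, so α − 1 = -0.03050
f^(α−1) = 0.572^(-0.03050) = 1.017184
δ_res = (-29.3 + 1000) × 1.017184 − 1000 = 987.380 − 1000 = -12.62 permil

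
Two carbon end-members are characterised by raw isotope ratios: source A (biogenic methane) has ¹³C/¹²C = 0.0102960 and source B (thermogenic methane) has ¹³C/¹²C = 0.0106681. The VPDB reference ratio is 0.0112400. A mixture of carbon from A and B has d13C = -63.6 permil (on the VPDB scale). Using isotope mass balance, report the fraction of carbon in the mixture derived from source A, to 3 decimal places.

δ_A = (0.0102960/0.0112400 − 1)×1000 = (0.916014 − 1)×1000 = -83.986 permil
δ_B = (0.0106681/0.0112400 − 1)×1000 = (0.949119 − 1)×1000 = -50.881 permil
f_A = (δ_mix − δ_B)/(δ_A − δ_B) = (-63.6 − (-50.881))/(-83.986 − (-50.881))
f_A = -12.719 / -33.105 = 0.3842

0.384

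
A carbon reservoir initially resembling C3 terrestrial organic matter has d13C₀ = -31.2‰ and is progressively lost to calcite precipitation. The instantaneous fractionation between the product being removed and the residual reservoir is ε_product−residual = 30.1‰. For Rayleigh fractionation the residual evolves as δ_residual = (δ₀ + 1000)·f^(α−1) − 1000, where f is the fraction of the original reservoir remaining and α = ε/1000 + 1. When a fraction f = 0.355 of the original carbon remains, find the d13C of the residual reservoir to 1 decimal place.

-60.9‰

Rayleigh residual: δ_res = (δ₀ + 1000)·f^(α−1) − 1000
α = ε/1000 + 1 = 1.03010, so α − 1 = 0.03010
f^(α−1) = 0.355^(0.03010) = 0.969308
δ_res = (-31.2 + 1000) × 0.969308 − 1000 = 939.066 − 1000 = -60.93‰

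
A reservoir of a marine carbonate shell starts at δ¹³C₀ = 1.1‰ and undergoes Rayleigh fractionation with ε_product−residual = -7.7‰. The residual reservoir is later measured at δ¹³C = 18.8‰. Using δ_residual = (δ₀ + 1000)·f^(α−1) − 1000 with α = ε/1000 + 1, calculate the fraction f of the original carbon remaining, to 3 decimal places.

0.103

α − 1 = ε/1000 = -0.0077
(δ_res + 1000)/(δ₀ + 1000) = (18.8 + 1000)/(1.1 + 1000) = 1018.8/1001.1 = 1.017681
f = 1.017681^(1/-0.0077) = exp(ln(1.017681)/-0.0077) = exp(0.01753/-0.0077)
f = exp(-2.2761) = 0.1027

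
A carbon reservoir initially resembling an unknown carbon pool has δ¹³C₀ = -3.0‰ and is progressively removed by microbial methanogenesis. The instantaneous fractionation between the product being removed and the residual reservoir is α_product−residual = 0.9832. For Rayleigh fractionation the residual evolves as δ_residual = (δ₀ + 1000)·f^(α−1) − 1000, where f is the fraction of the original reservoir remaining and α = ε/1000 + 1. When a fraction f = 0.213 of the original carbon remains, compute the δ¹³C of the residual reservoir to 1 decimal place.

23.2‰

Rayleigh residual: δ_res = (δ₀ + 1000)·f^(α−1) − 1000
α − 1 = -0.01680
f^(α−1) = 0.213^(-0.01680) = 1.026321
δ_res = (-3.0 + 1000) × 1.026321 − 1000 = 1023.242 − 1000 = 23.24‰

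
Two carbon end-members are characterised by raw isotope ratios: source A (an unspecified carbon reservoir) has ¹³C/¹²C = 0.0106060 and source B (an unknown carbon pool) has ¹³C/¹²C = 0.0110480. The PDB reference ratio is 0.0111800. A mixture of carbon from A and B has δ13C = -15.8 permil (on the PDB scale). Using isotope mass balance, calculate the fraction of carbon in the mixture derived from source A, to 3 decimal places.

δ_A = (0.0106060/0.0111800 − 1)×1000 = (0.948658 − 1)×1000 = -51.342 permil
δ_B = (0.0110480/0.0111800 − 1)×1000 = (0.988193 − 1)×1000 = -11.807 permil
f_A = (δ_mix − δ_B)/(δ_A − δ_B) = (-15.8 − (-11.807))/(-51.342 − (-11.807))
f_A = -3.993 / -39.535 = 0.1010

0.101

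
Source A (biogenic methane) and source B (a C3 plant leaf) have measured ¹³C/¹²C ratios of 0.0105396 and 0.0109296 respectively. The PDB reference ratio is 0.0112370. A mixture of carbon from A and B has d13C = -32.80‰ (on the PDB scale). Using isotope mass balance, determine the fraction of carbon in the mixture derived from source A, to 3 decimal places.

0.157

δ_A = (0.0105396/0.0112370 − 1)×1000 = (0.937937 − 1)×1000 = -62.063‰
δ_B = (0.0109296/0.0112370 − 1)×1000 = (0.972644 − 1)×1000 = -27.356‰
f_A = (δ_mix − δ_B)/(δ_A − δ_B) = (-32.80 − (-27.356))/(-62.063 − (-27.356))
f_A = -5.444 / -34.707 = 0.1569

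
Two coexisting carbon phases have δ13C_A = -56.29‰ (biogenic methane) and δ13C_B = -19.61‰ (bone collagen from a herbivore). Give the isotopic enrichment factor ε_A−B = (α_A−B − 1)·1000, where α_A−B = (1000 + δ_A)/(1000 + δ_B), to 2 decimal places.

-37.41‰

α_A−B = (1000 + -56.29) / (1000 + -19.61) = 943.71 / 980.39 = 0.962586
ε_A−B = (0.962586 − 1) × 1000 = -37.414‰
(The approximation ε ≈ δ_A − δ_B would give -36.68‰.)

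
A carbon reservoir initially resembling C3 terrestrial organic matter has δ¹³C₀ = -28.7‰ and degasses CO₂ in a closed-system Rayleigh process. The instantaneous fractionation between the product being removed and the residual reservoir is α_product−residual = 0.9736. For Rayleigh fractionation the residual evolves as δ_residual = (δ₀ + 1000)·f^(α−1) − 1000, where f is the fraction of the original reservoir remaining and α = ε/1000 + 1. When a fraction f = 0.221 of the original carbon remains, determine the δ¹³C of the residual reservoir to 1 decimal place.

Rayleigh residual: δ_res = (δ₀ + 1000)·f^(α−1) − 1000
α − 1 = -0.02640
f^(α−1) = 0.221^(-0.02640) = 1.040658
δ_res = (-28.7 + 1000) × 1.040658 − 1000 = 1010.791 − 1000 = 10.79‰

10.8‰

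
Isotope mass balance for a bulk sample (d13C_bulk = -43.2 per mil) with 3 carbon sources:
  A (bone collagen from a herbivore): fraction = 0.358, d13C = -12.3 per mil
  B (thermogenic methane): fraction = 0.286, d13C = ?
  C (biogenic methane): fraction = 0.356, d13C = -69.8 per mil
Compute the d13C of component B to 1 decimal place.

Isotope mass balance: δ_bulk = Σ fᵢ·δᵢ.
-43.2 = 0.358×(-12.3) + 0.286×δ_B + 0.356×(-69.8)
0.286·δ_B = -43.2 − (-29.252) = -13.948
δ_B = -13.948 / 0.286 = -48.77 per mil

-48.8 per mil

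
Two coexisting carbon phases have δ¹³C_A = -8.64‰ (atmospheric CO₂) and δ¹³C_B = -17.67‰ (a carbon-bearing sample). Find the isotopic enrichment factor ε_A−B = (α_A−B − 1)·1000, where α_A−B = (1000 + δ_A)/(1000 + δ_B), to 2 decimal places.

α_A−B = (1000 + -8.64) / (1000 + -17.67) = 991.36 / 982.33 = 1.009192
ε_A−B = (1.009192 − 1) × 1000 = 9.192‰
(The approximation ε ≈ δ_A − δ_B would give 9.03‰.)

9.19‰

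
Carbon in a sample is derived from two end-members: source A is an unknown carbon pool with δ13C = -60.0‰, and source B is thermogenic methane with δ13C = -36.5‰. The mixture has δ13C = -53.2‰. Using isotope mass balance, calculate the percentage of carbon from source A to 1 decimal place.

71.1%

δ_mix = f_A·δ_A + (1 − f_A)·δ_B  ⇒  f_A = (δ_mix − δ_B)/(δ_A − δ_B)
f_A = (-53.2 − (-36.5)) / (-60.0 − (-36.5))
f_A = -16.7 / -23.5 = 0.7106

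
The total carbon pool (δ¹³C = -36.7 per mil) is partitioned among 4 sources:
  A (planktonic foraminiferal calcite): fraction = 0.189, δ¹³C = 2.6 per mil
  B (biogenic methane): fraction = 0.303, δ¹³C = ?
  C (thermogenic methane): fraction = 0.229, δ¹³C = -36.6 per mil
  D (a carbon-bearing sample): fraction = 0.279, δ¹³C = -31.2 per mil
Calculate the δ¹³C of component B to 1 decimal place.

Isotope mass balance: δ_bulk = Σ fᵢ·δᵢ.
-36.7 = 0.189×(2.6) + 0.303×δ_B + 0.229×(-36.6) + 0.279×(-31.2)
0.303·δ_B = -36.7 − (-16.595) = -20.105
δ_B = -20.105 / 0.303 = -66.35 per mil

-66.4 per mil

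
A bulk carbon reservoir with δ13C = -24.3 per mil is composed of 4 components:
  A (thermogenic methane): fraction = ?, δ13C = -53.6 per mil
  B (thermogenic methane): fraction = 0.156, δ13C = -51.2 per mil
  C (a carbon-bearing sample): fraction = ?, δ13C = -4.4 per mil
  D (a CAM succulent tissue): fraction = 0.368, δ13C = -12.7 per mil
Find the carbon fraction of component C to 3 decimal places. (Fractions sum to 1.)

Let f_C and f_A be the unknown fractions; fractions sum to 1 so f_C + f_A = 0.476.
Mass balance: Σ fᵢ·δᵢ = δ_bulk ⇒ f_C·(-4.4) + f_A·(-53.6) = -24.3 − (-12.661) = -11.639
Substitute f_A = 0.476 − f_C:
f_C·(-4.4 − -53.6) = -11.639 − 0.476×(-53.6) = 13.874
f_C = 13.874 / 49.2 = 0.2820

0.282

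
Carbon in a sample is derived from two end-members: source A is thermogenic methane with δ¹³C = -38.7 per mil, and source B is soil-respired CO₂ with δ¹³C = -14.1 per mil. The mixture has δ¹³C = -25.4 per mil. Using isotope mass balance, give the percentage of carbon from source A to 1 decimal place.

δ_mix = f_A·δ_A + (1 − f_A)·δ_B  ⇒  f_A = (δ_mix − δ_B)/(δ_A − δ_B)
f_A = (-25.4 − (-14.1)) / (-38.7 − (-14.1))
f_A = -11.3 / -24.6 = 0.4593

45.9%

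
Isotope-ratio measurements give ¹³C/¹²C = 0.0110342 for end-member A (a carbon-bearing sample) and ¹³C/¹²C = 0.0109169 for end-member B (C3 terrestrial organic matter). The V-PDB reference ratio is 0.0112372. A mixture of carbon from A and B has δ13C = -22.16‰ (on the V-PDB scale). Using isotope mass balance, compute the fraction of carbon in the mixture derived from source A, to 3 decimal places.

0.608

δ_A = (0.0110342/0.0112372 − 1)×1000 = (0.981935 − 1)×1000 = -18.065‰
δ_B = (0.0109169/0.0112372 − 1)×1000 = (0.971496 − 1)×1000 = -28.504‰
f_A = (δ_mix − δ_B)/(δ_A − δ_B) = (-22.16 − (-28.504))/(-18.065 − (-28.504))
f_A = 6.344 / 10.439 = 0.6077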